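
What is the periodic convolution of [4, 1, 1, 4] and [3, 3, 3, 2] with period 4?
Use y[k] = Σ_j f[j]·g[(k-j) mod 4]. y[0] = 4×3 + 1×2 + 1×3 + 4×3 = 29; y[1] = 4×3 + 1×3 + 1×2 + 4×3 = 29; y[2] = 4×3 + 1×3 + 1×3 + 4×2 = 26; y[3] = 4×2 + 1×3 + 1×3 + 4×3 = 26. Result: [29, 29, 26, 26]

[29, 29, 26, 26]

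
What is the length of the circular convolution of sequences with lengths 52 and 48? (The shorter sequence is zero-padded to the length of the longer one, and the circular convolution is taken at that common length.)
Circular convolution (zero-padding the shorter input) has length max(m, n) = max(52, 48) = 52

52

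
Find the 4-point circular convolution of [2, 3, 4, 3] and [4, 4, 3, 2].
Use y[k] = Σ_j f[j]·g[(k-j) mod 4]. y[0] = 2×4 + 3×2 + 4×3 + 3×4 = 38; y[1] = 2×4 + 3×4 + 4×2 + 3×3 = 37; y[2] = 2×3 + 3×4 + 4×4 + 3×2 = 40; y[3] = 2×2 + 3×3 + 4×4 + 3×4 = 41. Result: [38, 37, 40, 41]

[38, 37, 40, 41]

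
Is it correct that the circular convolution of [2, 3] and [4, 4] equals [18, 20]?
Recompute circular convolution of [2, 3] and [4, 4]: y[0] = 2×4 + 3×4 = 20; y[1] = 2×4 + 3×4 = 20 → [20, 20]. Compare to given [18, 20]: they differ at index 0: given 18, correct 20, so answer: No

No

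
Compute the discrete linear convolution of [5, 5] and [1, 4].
y[0] = 5×1 = 5; y[1] = 5×4 + 5×1 = 25; y[2] = 5×4 = 20

[5, 25, 20]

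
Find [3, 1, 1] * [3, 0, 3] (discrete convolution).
y[0] = 3×3 = 9; y[1] = 3×0 + 1×3 = 3; y[2] = 3×3 + 1×0 + 1×3 = 12; y[3] = 1×3 + 1×0 = 3; y[4] = 1×3 = 3

[9, 3, 12, 3, 3]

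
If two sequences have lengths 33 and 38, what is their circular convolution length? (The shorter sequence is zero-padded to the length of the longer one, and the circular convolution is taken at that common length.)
Circular convolution (zero-padding the shorter input) has length max(m, n) = max(33, 38) = 38

38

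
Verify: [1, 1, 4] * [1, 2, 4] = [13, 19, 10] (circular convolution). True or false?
Recompute circular convolution of [1, 1, 4] and [1, 2, 4]: y[0] = 1×1 + 1×4 + 4×2 = 13; y[1] = 1×2 + 1×1 + 4×4 = 19; y[2] = 1×4 + 1×2 + 4×1 = 10 → [13, 19, 10]. Given [13, 19, 10] matches, so answer: Yes

Yes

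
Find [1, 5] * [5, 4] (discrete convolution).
y[0] = 1×5 = 5; y[1] = 1×4 + 5×5 = 29; y[2] = 5×4 = 20

[5, 29, 20]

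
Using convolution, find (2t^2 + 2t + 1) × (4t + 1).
Ascending coefficients: a = [1, 2, 2], b = [1, 4]. c[0] = 1×1 = 1; c[1] = 1×4 + 2×1 = 6; c[2] = 2×4 + 2×1 = 10; c[3] = 2×4 = 8. Result coefficients: [1, 6, 10, 8] → 8t^3 + 10t^2 + 6t + 1

8t^3 + 10t^2 + 6t + 1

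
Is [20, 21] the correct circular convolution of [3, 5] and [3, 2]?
Recompute circular convolution of [3, 5] and [3, 2]: y[0] = 3×3 + 5×2 = 19; y[1] = 3×2 + 5×3 = 21 → [19, 21]. Compare to given [20, 21]: they differ at index 0: given 20, correct 19, so answer: No

No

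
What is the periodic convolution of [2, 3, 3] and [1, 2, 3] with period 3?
Use y[k] = Σ_j f[j]·g[(k-j) mod 3]. y[0] = 2×1 + 3×3 + 3×2 = 17; y[1] = 2×2 + 3×1 + 3×3 = 16; y[2] = 2×3 + 3×2 + 3×1 = 15. Result: [17, 16, 15]

[17, 16, 15]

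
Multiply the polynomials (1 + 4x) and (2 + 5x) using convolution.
Ascending coefficients: a = [1, 4], b = [2, 5]. c[0] = 1×2 = 2; c[1] = 1×5 + 4×2 = 13; c[2] = 4×5 = 20. Result coefficients: [2, 13, 20] → 2 + 13x + 20x^2

2 + 13x + 20x^2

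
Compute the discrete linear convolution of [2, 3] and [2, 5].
y[0] = 2×2 = 4; y[1] = 2×5 + 3×2 = 16; y[2] = 3×5 = 15

[4, 16, 15]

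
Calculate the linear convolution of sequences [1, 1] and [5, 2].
y[0] = 1×5 = 5; y[1] = 1×2 + 1×5 = 7; y[2] = 1×2 = 2

[5, 7, 2]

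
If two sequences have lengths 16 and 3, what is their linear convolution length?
Linear/full convolution length: m + n - 1 = 16 + 3 - 1 = 18

18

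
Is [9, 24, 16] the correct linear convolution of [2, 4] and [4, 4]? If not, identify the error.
Recompute linear convolution of [2, 4] and [4, 4]: y[0] = 2×4 = 8; y[1] = 2×4 + 4×4 = 24; y[2] = 4×4 = 16 → [8, 24, 16]. Compare to given [9, 24, 16]: they differ at index 0: given 9, correct 8, so answer: No

No. Error at index 0: given 9, correct 8.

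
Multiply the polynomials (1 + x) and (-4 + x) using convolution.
Ascending coefficients: a = [1, 1], b = [-4, 1]. c[0] = 1×-4 = -4; c[1] = 1×1 + 1×-4 = -3; c[2] = 1×1 = 1. Result coefficients: [-4, -3, 1] → -4 - 3x + x^2

-4 - 3x + x^2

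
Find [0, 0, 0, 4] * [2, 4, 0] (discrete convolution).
y[0] = 0×2 = 0; y[1] = 0×4 + 0×2 = 0; y[2] = 0×0 + 0×4 + 0×2 = 0; y[3] = 0×0 + 0×4 + 4×2 = 8; y[4] = 0×0 + 4×4 = 16; y[5] = 4×0 = 0

[0, 0, 0, 8, 16, 0]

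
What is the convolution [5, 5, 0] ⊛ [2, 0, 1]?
y[0] = 5×2 = 10; y[1] = 5×0 + 5×2 = 10; y[2] = 5×1 + 5×0 + 0×2 = 5; y[3] = 5×1 + 0×0 = 5; y[4] = 0×1 = 0

[10, 10, 5, 5, 0]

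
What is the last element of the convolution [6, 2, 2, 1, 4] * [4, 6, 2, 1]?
Use y[k] = Σ_i a[i]·b[k-i] at k=7. y[7] = 4×1 = 4

4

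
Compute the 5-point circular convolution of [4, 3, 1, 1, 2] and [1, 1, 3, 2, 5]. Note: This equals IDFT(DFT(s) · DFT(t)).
Either evaluate y[k] = Σ_j s[j]·t[(k-j) mod 5] directly, or use IDFT(DFT(s) · DFT(t)). y[0] = 4×1 + 3×5 + 1×2 + 1×3 + 2×1 = 26; y[1] = 4×1 + 3×1 + 1×5 + 1×2 + 2×3 = 20; y[2] = 4×3 + 3×1 + 1×1 + 1×5 + 2×2 = 25; y[3] = 4×2 + 3×3 + 1×1 + 1×1 + 2×5 = 29; y[4] = 4×5 + 3×2 + 1×3 + 1×1 + 2×1 = 32. Result: [26, 20, 25, 29, 32]

[26, 20, 25, 29, 32]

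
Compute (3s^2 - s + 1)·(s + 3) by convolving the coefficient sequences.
Ascending coefficients: a = [1, -1, 3], b = [3, 1]. c[0] = 1×3 = 3; c[1] = 1×1 + -1×3 = -2; c[2] = -1×1 + 3×3 = 8; c[3] = 3×1 = 3. Result coefficients: [3, -2, 8, 3] → 3s^3 + 8s^2 - 2s + 3

3s^3 + 8s^2 - 2s + 3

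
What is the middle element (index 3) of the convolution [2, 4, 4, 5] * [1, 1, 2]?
Use y[k] = Σ_i a[i]·b[k-i] at k=3. y[3] = 4×2 + 4×1 + 5×1 = 17

17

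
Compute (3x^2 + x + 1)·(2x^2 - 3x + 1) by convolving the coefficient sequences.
Ascending coefficients: a = [1, 1, 3], b = [1, -3, 2]. c[0] = 1×1 = 1; c[1] = 1×-3 + 1×1 = -2; c[2] = 1×2 + 1×-3 + 3×1 = 2; c[3] = 1×2 + 3×-3 = -7; c[4] = 3×2 = 6. Result coefficients: [1, -2, 2, -7, 6] → 6x^4 - 7x^3 + 2x^2 - 2x + 1

6x^4 - 7x^3 + 2x^2 - 2x + 1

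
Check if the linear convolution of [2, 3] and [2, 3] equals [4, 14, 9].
Recompute linear convolution of [2, 3] and [2, 3]: y[0] = 2×2 = 4; y[1] = 2×3 + 3×2 = 12; y[2] = 3×3 = 9 → [4, 12, 9]. Compare to given [4, 14, 9]: they differ at index 1: given 14, correct 12, so answer: No

No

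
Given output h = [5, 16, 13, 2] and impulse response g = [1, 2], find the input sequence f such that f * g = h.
Deconvolve h=[5, 16, 13, 2] by g=[1, 2]. Since g[0]=1, solve forward: f[0] = h[0] / 1 = 5; f[1] = (h[1] - 5×2) / 1 = 6; f[2] = (h[2] - 6×2) / 1 = 1. So f = [5, 6, 1]. Check by forward convolution: h[0] = 5×1 = 5; h[1] = 5×2 + 6×1 = 16; h[2] = 6×2 + 1×1 = 13; h[3] = 1×2 = 2

[5, 6, 1]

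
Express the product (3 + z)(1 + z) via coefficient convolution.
Ascending coefficients: a = [3, 1], b = [1, 1]. c[0] = 3×1 = 3; c[1] = 3×1 + 1×1 = 4; c[2] = 1×1 = 1. Result coefficients: [3, 4, 1] → 3 + 4z + z^2

3 + 4z + z^2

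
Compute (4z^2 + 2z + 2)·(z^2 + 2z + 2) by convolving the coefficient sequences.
Ascending coefficients: a = [2, 2, 4], b = [2, 2, 1]. c[0] = 2×2 = 4; c[1] = 2×2 + 2×2 = 8; c[2] = 2×1 + 2×2 + 4×2 = 14; c[3] = 2×1 + 4×2 = 10; c[4] = 4×1 = 4. Result coefficients: [4, 8, 14, 10, 4] → 4z^4 + 10z^3 + 14z^2 + 8z + 4

4z^4 + 10z^3 + 14z^2 + 8z + 4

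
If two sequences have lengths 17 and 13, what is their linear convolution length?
Linear/full convolution length: m + n - 1 = 17 + 13 - 1 = 29

29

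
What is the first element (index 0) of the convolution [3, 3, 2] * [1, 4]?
Use y[k] = Σ_i a[i]·b[k-i] at k=0. y[0] = 3×1 = 3

3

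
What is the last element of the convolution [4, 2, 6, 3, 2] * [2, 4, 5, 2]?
Use y[k] = Σ_i a[i]·b[k-i] at k=7. y[7] = 2×2 = 4

4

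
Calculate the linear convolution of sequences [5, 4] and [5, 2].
y[0] = 5×5 = 25; y[1] = 5×2 + 4×5 = 30; y[2] = 4×2 = 8

[25, 30, 8]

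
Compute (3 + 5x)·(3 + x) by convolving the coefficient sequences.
Ascending coefficients: a = [3, 5], b = [3, 1]. c[0] = 3×3 = 9; c[1] = 3×1 + 5×3 = 18; c[2] = 5×1 = 5. Result coefficients: [9, 18, 5] → 9 + 18x + 5x^2

9 + 18x + 5x^2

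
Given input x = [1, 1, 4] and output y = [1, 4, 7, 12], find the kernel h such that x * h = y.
Output length 4 = len(x) + len(h) - 1 ⇒ len(h) = 2. Solve h forward using h[k] = (y[k] - Σ_{i≥1} x[i]·h[k-i]) / x[0]: h[0] = y[0] / x[0] = 1 / 1 = 1; h[1] = (y[1] - 1×1) / x[0] = (4 - 1×1) / 1 = 3. So h = [1, 3]. Forward-check [1, 1, 4] * [1, 3]: y[0] = 1×1 = 1; y[1] = 1×3 + 1×1 = 4; y[2] = 1×3 + 4×1 = 7; y[3] = 4×3 = 12 → [1, 4, 7, 12] ✓

[1, 3]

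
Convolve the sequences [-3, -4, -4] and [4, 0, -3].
y[0] = -3×4 = -12; y[1] = -3×0 + -4×4 = -16; y[2] = -3×-3 + -4×0 + -4×4 = -7; y[3] = -4×-3 + -4×0 = 12; y[4] = -4×-3 = 12

[-12, -16, -7, 12, 12]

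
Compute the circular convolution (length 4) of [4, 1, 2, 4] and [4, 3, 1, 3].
Use y[k] = Σ_j u[j]·v[(k-j) mod 4]. y[0] = 4×4 + 1×3 + 2×1 + 4×3 = 33; y[1] = 4×3 + 1×4 + 2×3 + 4×1 = 26; y[2] = 4×1 + 1×3 + 2×4 + 4×3 = 27; y[3] = 4×3 + 1×1 + 2×3 + 4×4 = 35. Result: [33, 26, 27, 35]

[33, 26, 27, 35]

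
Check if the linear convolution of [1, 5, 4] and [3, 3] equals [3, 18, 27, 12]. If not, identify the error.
Recompute linear convolution of [1, 5, 4] and [3, 3]: y[0] = 1×3 = 3; y[1] = 1×3 + 5×3 = 18; y[2] = 5×3 + 4×3 = 27; y[3] = 4×3 = 12 → [3, 18, 27, 12]. Given [3, 18, 27, 12] matches, so answer: Yes

Yes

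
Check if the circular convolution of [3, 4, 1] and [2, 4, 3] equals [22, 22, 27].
Recompute circular convolution of [3, 4, 1] and [2, 4, 3]: y[0] = 3×2 + 4×3 + 1×4 = 22; y[1] = 3×4 + 4×2 + 1×3 = 23; y[2] = 3×3 + 4×4 + 1×2 = 27 → [22, 23, 27]. Compare to given [22, 22, 27]: they differ at index 1: given 22, correct 23, so answer: No

No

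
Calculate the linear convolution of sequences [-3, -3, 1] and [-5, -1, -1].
y[0] = -3×-5 = 15; y[1] = -3×-1 + -3×-5 = 18; y[2] = -3×-1 + -3×-1 + 1×-5 = 1; y[3] = -3×-1 + 1×-1 = 2; y[4] = 1×-1 = -1

[15, 18, 1, 2, -1]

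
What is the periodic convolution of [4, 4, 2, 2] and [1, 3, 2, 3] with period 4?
Use y[k] = Σ_j f[j]·g[(k-j) mod 4]. y[0] = 4×1 + 4×3 + 2×2 + 2×3 = 26; y[1] = 4×3 + 4×1 + 2×3 + 2×2 = 26; y[2] = 4×2 + 4×3 + 2×1 + 2×3 = 28; y[3] = 4×3 + 4×2 + 2×3 + 2×1 = 28. Result: [26, 26, 28, 28]

[26, 26, 28, 28]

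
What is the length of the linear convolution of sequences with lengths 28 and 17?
Linear/full convolution length: m + n - 1 = 28 + 17 - 1 = 44

44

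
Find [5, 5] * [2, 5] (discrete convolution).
y[0] = 5×2 = 10; y[1] = 5×5 + 5×2 = 35; y[2] = 5×5 = 25

[10, 35, 25]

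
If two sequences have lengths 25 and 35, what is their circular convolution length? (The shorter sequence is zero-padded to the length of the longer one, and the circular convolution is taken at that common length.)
Circular convolution (zero-padding the shorter input) has length max(m, n) = max(25, 35) = 35

35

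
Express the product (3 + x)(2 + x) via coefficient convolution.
Ascending coefficients: a = [3, 1], b = [2, 1]. c[0] = 3×2 = 6; c[1] = 3×1 + 1×2 = 5; c[2] = 1×1 = 1. Result coefficients: [6, 5, 1] → 6 + 5x + x^2

6 + 5x + x^2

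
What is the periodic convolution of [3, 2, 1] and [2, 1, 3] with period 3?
Use y[k] = Σ_j x[j]·h[(k-j) mod 3]. y[0] = 3×2 + 2×3 + 1×1 = 13; y[1] = 3×1 + 2×2 + 1×3 = 10; y[2] = 3×3 + 2×1 + 1×2 = 13. Result: [13, 10, 13]

[13, 10, 13]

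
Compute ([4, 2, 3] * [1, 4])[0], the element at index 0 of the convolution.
Use y[k] = Σ_i a[i]·b[k-i] at k=0. y[0] = 4×1 = 4

4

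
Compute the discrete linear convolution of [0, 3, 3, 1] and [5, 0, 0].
y[0] = 0×5 = 0; y[1] = 0×0 + 3×5 = 15; y[2] = 0×0 + 3×0 + 3×5 = 15; y[3] = 3×0 + 3×0 + 1×5 = 5; y[4] = 3×0 + 1×0 = 0; y[5] = 1×0 = 0

[0, 15, 15, 5, 0, 0]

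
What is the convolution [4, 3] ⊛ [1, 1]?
y[0] = 4×1 = 4; y[1] = 4×1 + 3×1 = 7; y[2] = 3×1 = 3

[4, 7, 3]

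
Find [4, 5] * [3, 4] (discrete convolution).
y[0] = 4×3 = 12; y[1] = 4×4 + 5×3 = 31; y[2] = 5×4 = 20

[12, 31, 20]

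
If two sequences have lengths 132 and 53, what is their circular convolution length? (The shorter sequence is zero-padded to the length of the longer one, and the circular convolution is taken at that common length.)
Circular convolution (zero-padding the shorter input) has length max(m, n) = max(132, 53) = 132

132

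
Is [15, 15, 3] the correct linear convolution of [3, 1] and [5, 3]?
Recompute linear convolution of [3, 1] and [5, 3]: y[0] = 3×5 = 15; y[1] = 3×3 + 1×5 = 14; y[2] = 1×3 = 3 → [15, 14, 3]. Compare to given [15, 15, 3]: they differ at index 1: given 15, correct 14, so answer: No

No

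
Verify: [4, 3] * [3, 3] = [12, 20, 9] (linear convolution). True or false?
Recompute linear convolution of [4, 3] and [3, 3]: y[0] = 4×3 = 12; y[1] = 4×3 + 3×3 = 21; y[2] = 3×3 = 9 → [12, 21, 9]. Compare to given [12, 20, 9]: they differ at index 1: given 20, correct 21, so answer: No

No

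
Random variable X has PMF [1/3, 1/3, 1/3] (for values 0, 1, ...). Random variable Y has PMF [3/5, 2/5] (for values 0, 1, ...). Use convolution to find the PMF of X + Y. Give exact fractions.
P(X+Y=k) = Σ_i P(X=i)·P(Y=k-i) — a convolution of [1/3, 1/3, 1/3] and [3/5, 2/5]. P(X+Y=0) = (1/3)×(3/5) = 1/5; P(X+Y=1) = (1/3)×(2/5) + (1/3)×(3/5) = 2/15 + 1/5 = 1/3; P(X+Y=2) = (1/3)×(2/5) + (1/3)×(3/5) = 2/15 + 1/5 = 1/3; P(X+Y=3) = (1/3)×(2/5) = 2/15. PMF: [1/5, 1/3, 1/3, 2/15] (sums to 1 ✓)

[1/5, 1/3, 1/3, 2/15]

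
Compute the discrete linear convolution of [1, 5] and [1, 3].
y[0] = 1×1 = 1; y[1] = 1×3 + 5×1 = 8; y[2] = 5×3 = 15

[1, 8, 15]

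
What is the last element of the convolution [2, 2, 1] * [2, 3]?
Use y[k] = Σ_i a[i]·b[k-i] at k=3. y[3] = 1×3 = 3

3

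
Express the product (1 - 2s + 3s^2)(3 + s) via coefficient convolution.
Ascending coefficients: a = [1, -2, 3], b = [3, 1]. c[0] = 1×3 = 3; c[1] = 1×1 + -2×3 = -5; c[2] = -2×1 + 3×3 = 7; c[3] = 3×1 = 3. Result coefficients: [3, -5, 7, 3] → 3 - 5s + 7s^2 + 3s^3

3 - 5s + 7s^2 + 3s^3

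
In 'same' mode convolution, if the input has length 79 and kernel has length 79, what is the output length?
'Same' mode returns an output with the same length as the input: 79

79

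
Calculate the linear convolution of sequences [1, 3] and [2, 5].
y[0] = 1×2 = 2; y[1] = 1×5 + 3×2 = 11; y[2] = 3×5 = 15

[2, 11, 15]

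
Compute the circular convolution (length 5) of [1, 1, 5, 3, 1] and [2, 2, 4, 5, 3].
Use y[k] = Σ_j u[j]·v[(k-j) mod 5]. y[0] = 1×2 + 1×3 + 5×5 + 3×4 + 1×2 = 44; y[1] = 1×2 + 1×2 + 5×3 + 3×5 + 1×4 = 38; y[2] = 1×4 + 1×2 + 5×2 + 3×3 + 1×5 = 30; y[3] = 1×5 + 1×4 + 5×2 + 3×2 + 1×3 = 28; y[4] = 1×3 + 1×5 + 5×4 + 3×2 + 1×2 = 36. Result: [44, 38, 30, 28, 36]

[44, 38, 30, 28, 36]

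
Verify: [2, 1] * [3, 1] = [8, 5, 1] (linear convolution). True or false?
Recompute linear convolution of [2, 1] and [3, 1]: y[0] = 2×3 = 6; y[1] = 2×1 + 1×3 = 5; y[2] = 1×1 = 1 → [6, 5, 1]. Compare to given [8, 5, 1]: they differ at index 0: given 8, correct 6, so answer: No

No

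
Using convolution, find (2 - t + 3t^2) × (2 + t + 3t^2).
Ascending coefficients: a = [2, -1, 3], b = [2, 1, 3]. c[0] = 2×2 = 4; c[1] = 2×1 + -1×2 = 0; c[2] = 2×3 + -1×1 + 3×2 = 11; c[3] = -1×3 + 3×1 = 0; c[4] = 3×3 = 9. Result coefficients: [4, 0, 11, 0, 9] → 4 + 11t^2 + 9t^4

4 + 11t^2 + 9t^4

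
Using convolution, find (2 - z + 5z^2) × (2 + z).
Ascending coefficients: a = [2, -1, 5], b = [2, 1]. c[0] = 2×2 = 4; c[1] = 2×1 + -1×2 = 0; c[2] = -1×1 + 5×2 = 9; c[3] = 5×1 = 5. Result coefficients: [4, 0, 9, 5] → 4 + 9z^2 + 5z^3

4 + 9z^2 + 5z^3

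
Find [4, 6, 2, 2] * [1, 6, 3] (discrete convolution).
y[0] = 4×1 = 4; y[1] = 4×6 + 6×1 = 30; y[2] = 4×3 + 6×6 + 2×1 = 50; y[3] = 6×3 + 2×6 + 2×1 = 32; y[4] = 2×3 + 2×6 = 18; y[5] = 2×3 = 6

[4, 30, 50, 32, 18, 6]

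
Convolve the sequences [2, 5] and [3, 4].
y[0] = 2×3 = 6; y[1] = 2×4 + 5×3 = 23; y[2] = 5×4 = 20

[6, 23, 20]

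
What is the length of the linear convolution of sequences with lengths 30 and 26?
Linear/full convolution length: m + n - 1 = 30 + 26 - 1 = 55

55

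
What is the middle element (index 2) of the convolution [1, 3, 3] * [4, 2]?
Use y[k] = Σ_i a[i]·b[k-i] at k=2. y[2] = 3×2 + 3×4 = 18

18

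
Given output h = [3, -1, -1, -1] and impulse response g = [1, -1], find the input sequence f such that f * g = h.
Deconvolve h=[3, -1, -1, -1] by g=[1, -1]. Since g[0]=1, solve forward: f[0] = h[0] / 1 = 3; f[1] = (h[1] - 3×-1) / 1 = 2; f[2] = (h[2] - 2×-1) / 1 = 1. So f = [3, 2, 1]. Check by forward convolution: h[0] = 3×1 = 3; h[1] = 3×-1 + 2×1 = -1; h[2] = 2×-1 + 1×1 = -1; h[3] = 1×-1 = -1

[3, 2, 1]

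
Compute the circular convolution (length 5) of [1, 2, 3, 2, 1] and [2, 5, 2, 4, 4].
Use y[k] = Σ_j x[j]·h[(k-j) mod 5]. y[0] = 1×2 + 2×4 + 3×4 + 2×2 + 1×5 = 31; y[1] = 1×5 + 2×2 + 3×4 + 2×4 + 1×2 = 31; y[2] = 1×2 + 2×5 + 3×2 + 2×4 + 1×4 = 30; y[3] = 1×4 + 2×2 + 3×5 + 2×2 + 1×4 = 31; y[4] = 1×4 + 2×4 + 3×2 + 2×5 + 1×2 = 30. Result: [31, 31, 30, 31, 30]

[31, 31, 30, 31, 30]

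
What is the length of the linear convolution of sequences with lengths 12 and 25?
Linear/full convolution length: m + n - 1 = 12 + 25 - 1 = 36

36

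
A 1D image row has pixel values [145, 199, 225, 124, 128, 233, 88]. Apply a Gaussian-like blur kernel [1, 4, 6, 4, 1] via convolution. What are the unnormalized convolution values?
Convolve image row [145, 199, 225, 124, 128, 233, 88] with kernel [1, 4, 6, 4, 1]: y[0] = 145×1 = 145; y[1] = 145×4 + 199×1 = 779; y[2] = 145×6 + 199×4 + 225×1 = 1891; y[3] = 145×4 + 199×6 + 225×4 + 124×1 = 2798; y[4] = 145×1 + 199×4 + 225×6 + 124×4 + 128×1 = 2915; y[5] = 199×1 + 225×4 + 124×6 + 128×4 + 233×1 = 2588; y[6] = 225×1 + 124×4 + 128×6 + 233×4 + 88×1 = 2509; y[7] = 124×1 + 128×4 + 233×6 + 88×4 = 2386; y[8] = 128×1 + 233×4 + 88×6 = 1588; y[9] = 233×1 + 88×4 = 585; y[10] = 88×1 = 88 → [145, 779, 1891, 2798, 2915, 2588, 2509, 2386, 1588, 585, 88]. Normalization factor = sum(kernel) = 16.

[145, 779, 1891, 2798, 2915, 2588, 2509, 2386, 1588, 585, 88]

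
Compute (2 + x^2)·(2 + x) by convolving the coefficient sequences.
Ascending coefficients: a = [2, 0, 1], b = [2, 1]. c[0] = 2×2 = 4; c[1] = 2×1 + 0×2 = 2; c[2] = 0×1 + 1×2 = 2; c[3] = 1×1 = 1. Result coefficients: [4, 2, 2, 1] → 4 + 2x + 2x^2 + x^3

4 + 2x + 2x^2 + x^3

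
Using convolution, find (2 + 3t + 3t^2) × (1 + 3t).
Ascending coefficients: a = [2, 3, 3], b = [1, 3]. c[0] = 2×1 = 2; c[1] = 2×3 + 3×1 = 9; c[2] = 3×3 + 3×1 = 12; c[3] = 3×3 = 9. Result coefficients: [2, 9, 12, 9] → 2 + 9t + 12t^2 + 9t^3

2 + 9t + 12t^2 + 9t^3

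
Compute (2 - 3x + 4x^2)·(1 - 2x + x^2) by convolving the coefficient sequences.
Ascending coefficients: a = [2, -3, 4], b = [1, -2, 1]. c[0] = 2×1 = 2; c[1] = 2×-2 + -3×1 = -7; c[2] = 2×1 + -3×-2 + 4×1 = 12; c[3] = -3×1 + 4×-2 = -11; c[4] = 4×1 = 4. Result coefficients: [2, -7, 12, -11, 4] → 2 - 7x + 12x^2 - 11x^3 + 4x^4

2 - 7x + 12x^2 - 11x^3 + 4x^4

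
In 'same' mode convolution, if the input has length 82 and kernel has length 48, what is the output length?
'Same' mode returns an output with the same length as the input: 82

82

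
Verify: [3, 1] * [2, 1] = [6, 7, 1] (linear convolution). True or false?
Recompute linear convolution of [3, 1] and [2, 1]: y[0] = 3×2 = 6; y[1] = 3×1 + 1×2 = 5; y[2] = 1×1 = 1 → [6, 5, 1]. Compare to given [6, 7, 1]: they differ at index 1: given 7, correct 5, so answer: No

No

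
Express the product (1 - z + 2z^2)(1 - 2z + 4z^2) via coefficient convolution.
Ascending coefficients: a = [1, -1, 2], b = [1, -2, 4]. c[0] = 1×1 = 1; c[1] = 1×-2 + -1×1 = -3; c[2] = 1×4 + -1×-2 + 2×1 = 8; c[3] = -1×4 + 2×-2 = -8; c[4] = 2×4 = 8. Result coefficients: [1, -3, 8, -8, 8] → 1 - 3z + 8z^2 - 8z^3 + 8z^4

1 - 3z + 8z^2 - 8z^3 + 8z^4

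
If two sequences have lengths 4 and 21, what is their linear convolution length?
Linear/full convolution length: m + n - 1 = 4 + 21 - 1 = 24

24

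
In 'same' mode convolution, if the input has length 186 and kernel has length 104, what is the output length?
'Same' mode returns an output with the same length as the input: 186

186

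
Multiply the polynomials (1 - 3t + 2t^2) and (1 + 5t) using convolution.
Ascending coefficients: a = [1, -3, 2], b = [1, 5]. c[0] = 1×1 = 1; c[1] = 1×5 + -3×1 = 2; c[2] = -3×5 + 2×1 = -13; c[3] = 2×5 = 10. Result coefficients: [1, 2, -13, 10] → 1 + 2t - 13t^2 + 10t^3

1 + 2t - 13t^2 + 10t^3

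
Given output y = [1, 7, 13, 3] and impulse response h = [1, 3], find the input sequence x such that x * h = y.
Deconvolve y=[1, 7, 13, 3] by h=[1, 3]. Since h[0]=1, solve forward: x[0] = y[0] / 1 = 1; x[1] = (y[1] - 1×3) / 1 = 4; x[2] = (y[2] - 4×3) / 1 = 1. So x = [1, 4, 1]. Check by forward convolution: y[0] = 1×1 = 1; y[1] = 1×3 + 4×1 = 7; y[2] = 4×3 + 1×1 = 13; y[3] = 1×3 = 3

[1, 4, 1]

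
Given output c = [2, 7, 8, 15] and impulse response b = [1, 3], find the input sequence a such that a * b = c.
Deconvolve c=[2, 7, 8, 15] by b=[1, 3]. Since b[0]=1, solve forward: a[0] = c[0] / 1 = 2; a[1] = (c[1] - 2×3) / 1 = 1; a[2] = (c[2] - 1×3) / 1 = 5. So a = [2, 1, 5]. Check by forward convolution: c[0] = 2×1 = 2; c[1] = 2×3 + 1×1 = 7; c[2] = 1×3 + 5×1 = 8; c[3] = 5×3 = 15

[2, 1, 5]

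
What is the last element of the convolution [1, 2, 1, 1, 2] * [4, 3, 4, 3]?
Use y[k] = Σ_i a[i]·b[k-i] at k=7. y[7] = 2×3 = 6

6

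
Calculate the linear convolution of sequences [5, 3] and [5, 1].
y[0] = 5×5 = 25; y[1] = 5×1 + 3×5 = 20; y[2] = 3×1 = 3

[25, 20, 3]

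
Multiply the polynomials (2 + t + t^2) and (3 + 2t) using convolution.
Ascending coefficients: a = [2, 1, 1], b = [3, 2]. c[0] = 2×3 = 6; c[1] = 2×2 + 1×3 = 7; c[2] = 1×2 + 1×3 = 5; c[3] = 1×2 = 2. Result coefficients: [6, 7, 5, 2] → 6 + 7t + 5t^2 + 2t^3

6 + 7t + 5t^2 + 2t^3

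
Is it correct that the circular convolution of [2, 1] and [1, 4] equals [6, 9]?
Recompute circular convolution of [2, 1] and [1, 4]: y[0] = 2×1 + 1×4 = 6; y[1] = 2×4 + 1×1 = 9 → [6, 9]. Given [6, 9] matches, so answer: Yes

Yes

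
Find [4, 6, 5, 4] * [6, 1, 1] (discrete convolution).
y[0] = 4×6 = 24; y[1] = 4×1 + 6×6 = 40; y[2] = 4×1 + 6×1 + 5×6 = 40; y[3] = 6×1 + 5×1 + 4×6 = 35; y[4] = 5×1 + 4×1 = 9; y[5] = 4×1 = 4

[24, 40, 40, 35, 9, 4]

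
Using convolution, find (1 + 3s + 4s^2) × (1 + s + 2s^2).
Ascending coefficients: a = [1, 3, 4], b = [1, 1, 2]. c[0] = 1×1 = 1; c[1] = 1×1 + 3×1 = 4; c[2] = 1×2 + 3×1 + 4×1 = 9; c[3] = 3×2 + 4×1 = 10; c[4] = 4×2 = 8. Result coefficients: [1, 4, 9, 10, 8] → 1 + 4s + 9s^2 + 10s^3 + 8s^4

1 + 4s + 9s^2 + 10s^3 + 8s^4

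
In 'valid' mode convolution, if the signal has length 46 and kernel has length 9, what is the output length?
'Valid' mode counts only positions where the kernel fully overlaps the signal: m - n + 1 = 46 - 9 + 1 = 38

38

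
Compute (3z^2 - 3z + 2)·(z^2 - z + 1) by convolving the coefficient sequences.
Ascending coefficients: a = [2, -3, 3], b = [1, -1, 1]. c[0] = 2×1 = 2; c[1] = 2×-1 + -3×1 = -5; c[2] = 2×1 + -3×-1 + 3×1 = 8; c[3] = -3×1 + 3×-1 = -6; c[4] = 3×1 = 3. Result coefficients: [2, -5, 8, -6, 3] → 3z^4 - 6z^3 + 8z^2 - 5z + 2

3z^4 - 6z^3 + 8z^2 - 5z + 2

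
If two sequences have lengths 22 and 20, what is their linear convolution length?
Linear/full convolution length: m + n - 1 = 22 + 20 - 1 = 41

41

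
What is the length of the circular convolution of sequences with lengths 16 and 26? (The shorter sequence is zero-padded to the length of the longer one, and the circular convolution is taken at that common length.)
Circular convolution (zero-padding the shorter input) has length max(m, n) = max(16, 26) = 26

26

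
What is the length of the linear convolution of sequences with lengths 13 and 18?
Linear/full convolution length: m + n - 1 = 13 + 18 - 1 = 30

30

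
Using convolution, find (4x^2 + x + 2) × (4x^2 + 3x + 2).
Ascending coefficients: a = [2, 1, 4], b = [2, 3, 4]. c[0] = 2×2 = 4; c[1] = 2×3 + 1×2 = 8; c[2] = 2×4 + 1×3 + 4×2 = 19; c[3] = 1×4 + 4×3 = 16; c[4] = 4×4 = 16. Result coefficients: [4, 8, 19, 16, 16] → 16x^4 + 16x^3 + 19x^2 + 8x + 4

16x^4 + 16x^3 + 19x^2 + 8x + 4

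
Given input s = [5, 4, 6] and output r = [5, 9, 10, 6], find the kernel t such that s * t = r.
Output length 4 = len(s) + len(t) - 1 ⇒ len(t) = 2. Solve t forward using t[k] = (r[k] - Σ_{i≥1} s[i]·t[k-i]) / s[0]: t[0] = r[0] / s[0] = 5 / 5 = 1; t[1] = (r[1] - 4×1) / s[0] = (9 - 4×1) / 5 = 1. So t = [1, 1]. Forward-check [5, 4, 6] * [1, 1]: r[0] = 5×1 = 5; r[1] = 5×1 + 4×1 = 9; r[2] = 4×1 + 6×1 = 10; r[3] = 6×1 = 6 → [5, 9, 10, 6] ✓

[1, 1]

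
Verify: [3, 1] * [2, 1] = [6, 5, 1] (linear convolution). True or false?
Recompute linear convolution of [3, 1] and [2, 1]: y[0] = 3×2 = 6; y[1] = 3×1 + 1×2 = 5; y[2] = 1×1 = 1 → [6, 5, 1]. Given [6, 5, 1] matches, so answer: Yes

Yes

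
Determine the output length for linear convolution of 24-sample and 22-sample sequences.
Linear/full convolution length: m + n - 1 = 24 + 22 - 1 = 45

45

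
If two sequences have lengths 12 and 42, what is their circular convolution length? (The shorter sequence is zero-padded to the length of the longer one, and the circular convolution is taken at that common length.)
Circular convolution (zero-padding the shorter input) has length max(m, n) = max(12, 42) = 42

42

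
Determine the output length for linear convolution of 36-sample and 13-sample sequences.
Linear/full convolution length: m + n - 1 = 36 + 13 - 1 = 48

48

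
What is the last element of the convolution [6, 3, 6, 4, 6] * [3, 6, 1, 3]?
Use y[k] = Σ_i a[i]·b[k-i] at k=7. y[7] = 6×3 = 18

18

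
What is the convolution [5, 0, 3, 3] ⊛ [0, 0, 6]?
y[0] = 5×0 = 0; y[1] = 5×0 + 0×0 = 0; y[2] = 5×6 + 0×0 + 3×0 = 30; y[3] = 0×6 + 3×0 + 3×0 = 0; y[4] = 3×6 + 3×0 = 18; y[5] = 3×6 = 18

[0, 0, 30, 0, 18, 18]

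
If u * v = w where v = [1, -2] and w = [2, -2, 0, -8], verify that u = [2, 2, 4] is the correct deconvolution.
Forward-compute [2, 2, 4] * [1, -2]: w[0] = 2×1 = 2; w[1] = 2×-2 + 2×1 = -2; w[2] = 2×-2 + 4×1 = 0; w[3] = 4×-2 = -8 → [2, -2, 0, -8]. Matches given w = [2, -2, 0, -8], so verified.

Verified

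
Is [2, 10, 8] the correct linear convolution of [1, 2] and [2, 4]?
Recompute linear convolution of [1, 2] and [2, 4]: y[0] = 1×2 = 2; y[1] = 1×4 + 2×2 = 8; y[2] = 2×4 = 8 → [2, 8, 8]. Compare to given [2, 10, 8]: they differ at index 1: given 10, correct 8, so answer: No

No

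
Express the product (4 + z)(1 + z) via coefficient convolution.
Ascending coefficients: a = [4, 1], b = [1, 1]. c[0] = 4×1 = 4; c[1] = 4×1 + 1×1 = 5; c[2] = 1×1 = 1. Result coefficients: [4, 5, 1] → 4 + 5z + z^2

4 + 5z + z^2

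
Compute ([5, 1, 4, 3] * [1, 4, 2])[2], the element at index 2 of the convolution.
Use y[k] = Σ_i a[i]·b[k-i] at k=2. y[2] = 5×2 + 1×4 + 4×1 = 18

18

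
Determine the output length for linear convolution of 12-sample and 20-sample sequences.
Linear/full convolution length: m + n - 1 = 12 + 20 - 1 = 31

31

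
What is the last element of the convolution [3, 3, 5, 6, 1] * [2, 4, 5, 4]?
Use y[k] = Σ_i a[i]·b[k-i] at k=7. y[7] = 1×4 = 4

4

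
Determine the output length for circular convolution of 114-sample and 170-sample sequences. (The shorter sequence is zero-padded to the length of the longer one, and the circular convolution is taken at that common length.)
Circular convolution (zero-padding the shorter input) has length max(m, n) = max(114, 170) = 170

170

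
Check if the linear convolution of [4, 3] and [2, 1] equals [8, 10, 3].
Recompute linear convolution of [4, 3] and [2, 1]: y[0] = 4×2 = 8; y[1] = 4×1 + 3×2 = 10; y[2] = 3×1 = 3 → [8, 10, 3]. Given [8, 10, 3] matches, so answer: Yes

Yes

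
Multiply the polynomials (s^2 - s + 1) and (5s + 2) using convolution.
Ascending coefficients: a = [1, -1, 1], b = [2, 5]. c[0] = 1×2 = 2; c[1] = 1×5 + -1×2 = 3; c[2] = -1×5 + 1×2 = -3; c[3] = 1×5 = 5. Result coefficients: [2, 3, -3, 5] → 5s^3 - 3s^2 + 3s + 2

5s^3 - 3s^2 + 3s + 2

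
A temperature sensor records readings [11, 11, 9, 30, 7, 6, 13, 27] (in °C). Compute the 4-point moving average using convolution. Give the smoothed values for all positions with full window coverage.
4-point moving average kernel = [1, 1, 1, 1]. Apply in 'valid' mode (full window coverage): avg[0] = (11 + 11 + 9 + 30) / 4 = 15.25; avg[1] = (11 + 9 + 30 + 7) / 4 = 14.25; avg[2] = (9 + 30 + 7 + 6) / 4 = 13.0; avg[3] = (30 + 7 + 6 + 13) / 4 = 14.0; avg[4] = (7 + 6 + 13 + 27) / 4 = 13.25. Smoothed values: [15.25, 14.25, 13.0, 14.0, 13.25]

[15.25, 14.25, 13.0, 14.0, 13.25]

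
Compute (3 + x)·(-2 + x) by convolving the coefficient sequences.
Ascending coefficients: a = [3, 1], b = [-2, 1]. c[0] = 3×-2 = -6; c[1] = 3×1 + 1×-2 = 1; c[2] = 1×1 = 1. Result coefficients: [-6, 1, 1] → -6 + x + x^2

-6 + x + x^2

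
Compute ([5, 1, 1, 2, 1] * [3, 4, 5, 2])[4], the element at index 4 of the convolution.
Use y[k] = Σ_i a[i]·b[k-i] at k=4. y[4] = 1×2 + 1×5 + 2×4 + 1×3 = 18

18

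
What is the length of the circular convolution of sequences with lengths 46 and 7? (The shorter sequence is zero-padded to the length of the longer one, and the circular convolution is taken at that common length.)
Circular convolution (zero-padding the shorter input) has length max(m, n) = max(46, 7) = 46

46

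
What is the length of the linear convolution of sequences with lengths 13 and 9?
Linear/full convolution length: m + n - 1 = 13 + 9 - 1 = 21

21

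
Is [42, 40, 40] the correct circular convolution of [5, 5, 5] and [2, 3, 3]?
Recompute circular convolution of [5, 5, 5] and [2, 3, 3]: y[0] = 5×2 + 5×3 + 5×3 = 40; y[1] = 5×3 + 5×2 + 5×3 = 40; y[2] = 5×3 + 5×3 + 5×2 = 40 → [40, 40, 40]. Compare to given [42, 40, 40]: they differ at index 0: given 42, correct 40, so answer: No

No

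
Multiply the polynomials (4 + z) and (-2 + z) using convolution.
Ascending coefficients: a = [4, 1], b = [-2, 1]. c[0] = 4×-2 = -8; c[1] = 4×1 + 1×-2 = 2; c[2] = 1×1 = 1. Result coefficients: [-8, 2, 1] → -8 + 2z + z^2

-8 + 2z + z^2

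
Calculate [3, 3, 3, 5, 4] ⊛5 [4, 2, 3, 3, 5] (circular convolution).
Use y[k] = Σ_j x[j]·h[(k-j) mod 5]. y[0] = 3×4 + 3×5 + 3×3 + 5×3 + 4×2 = 59; y[1] = 3×2 + 3×4 + 3×5 + 5×3 + 4×3 = 60; y[2] = 3×3 + 3×2 + 3×4 + 5×5 + 4×3 = 64; y[3] = 3×3 + 3×3 + 3×2 + 5×4 + 4×5 = 64; y[4] = 3×5 + 3×3 + 3×3 + 5×2 + 4×4 = 59. Result: [59, 60, 64, 64, 59]

[59, 60, 64, 64, 59]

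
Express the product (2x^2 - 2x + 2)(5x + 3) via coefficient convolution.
Ascending coefficients: a = [2, -2, 2], b = [3, 5]. c[0] = 2×3 = 6; c[1] = 2×5 + -2×3 = 4; c[2] = -2×5 + 2×3 = -4; c[3] = 2×5 = 10. Result coefficients: [6, 4, -4, 10] → 10x^3 - 4x^2 + 4x + 6

10x^3 - 4x^2 + 4x + 6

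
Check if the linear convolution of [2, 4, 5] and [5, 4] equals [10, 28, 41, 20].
Recompute linear convolution of [2, 4, 5] and [5, 4]: y[0] = 2×5 = 10; y[1] = 2×4 + 4×5 = 28; y[2] = 4×4 + 5×5 = 41; y[3] = 5×4 = 20 → [10, 28, 41, 20]. Given [10, 28, 41, 20] matches, so answer: Yes

Yes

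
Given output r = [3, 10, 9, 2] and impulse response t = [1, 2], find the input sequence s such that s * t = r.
Deconvolve r=[3, 10, 9, 2] by t=[1, 2]. Since t[0]=1, solve forward: s[0] = r[0] / 1 = 3; s[1] = (r[1] - 3×2) / 1 = 4; s[2] = (r[2] - 4×2) / 1 = 1. So s = [3, 4, 1]. Check by forward convolution: r[0] = 3×1 = 3; r[1] = 3×2 + 4×1 = 10; r[2] = 4×2 + 1×1 = 9; r[3] = 1×2 = 2

[3, 4, 1]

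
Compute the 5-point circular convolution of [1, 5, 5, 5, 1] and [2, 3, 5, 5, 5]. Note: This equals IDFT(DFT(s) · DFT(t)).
Either evaluate y[k] = Σ_j s[j]·t[(k-j) mod 5] directly, or use IDFT(DFT(s) · DFT(t)). y[0] = 1×2 + 5×5 + 5×5 + 5×5 + 1×3 = 80; y[1] = 1×3 + 5×2 + 5×5 + 5×5 + 1×5 = 68; y[2] = 1×5 + 5×3 + 5×2 + 5×5 + 1×5 = 60; y[3] = 1×5 + 5×5 + 5×3 + 5×2 + 1×5 = 60; y[4] = 1×5 + 5×5 + 5×5 + 5×3 + 1×2 = 72. Result: [80, 68, 60, 60, 72]

[80, 68, 60, 60, 72]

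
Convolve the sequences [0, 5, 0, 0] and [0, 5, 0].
y[0] = 0×0 = 0; y[1] = 0×5 + 5×0 = 0; y[2] = 0×0 + 5×5 + 0×0 = 25; y[3] = 5×0 + 0×5 + 0×0 = 0; y[4] = 0×0 + 0×5 = 0; y[5] = 0×0 = 0

[0, 0, 25, 0, 0, 0]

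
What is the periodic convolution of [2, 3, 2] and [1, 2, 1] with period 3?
Use y[k] = Σ_j s[j]·t[(k-j) mod 3]. y[0] = 2×1 + 3×1 + 2×2 = 9; y[1] = 2×2 + 3×1 + 2×1 = 9; y[2] = 2×1 + 3×2 + 2×1 = 10. Result: [9, 9, 10]

[9, 9, 10]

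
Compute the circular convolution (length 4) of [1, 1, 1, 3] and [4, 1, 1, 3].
Use y[k] = Σ_j a[j]·b[(k-j) mod 4]. y[0] = 1×4 + 1×3 + 1×1 + 3×1 = 11; y[1] = 1×1 + 1×4 + 1×3 + 3×1 = 11; y[2] = 1×1 + 1×1 + 1×4 + 3×3 = 15; y[3] = 1×3 + 1×1 + 1×1 + 3×4 = 17. Result: [11, 11, 15, 17]

[11, 11, 15, 17]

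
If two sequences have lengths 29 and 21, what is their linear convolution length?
Linear/full convolution length: m + n - 1 = 29 + 21 - 1 = 49

49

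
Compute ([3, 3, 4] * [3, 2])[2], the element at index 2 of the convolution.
Use y[k] = Σ_i a[i]·b[k-i] at k=2. y[2] = 3×2 + 4×3 = 18

18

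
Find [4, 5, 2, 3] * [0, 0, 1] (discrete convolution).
y[0] = 4×0 = 0; y[1] = 4×0 + 5×0 = 0; y[2] = 4×1 + 5×0 + 2×0 = 4; y[3] = 5×1 + 2×0 + 3×0 = 5; y[4] = 2×1 + 3×0 = 2; y[5] = 3×1 = 3

[0, 0, 4, 5, 2, 3]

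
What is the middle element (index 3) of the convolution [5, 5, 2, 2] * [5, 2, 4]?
Use y[k] = Σ_i a[i]·b[k-i] at k=3. y[3] = 5×4 + 2×2 + 2×5 = 34

34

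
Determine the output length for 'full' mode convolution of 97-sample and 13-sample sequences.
Linear/full convolution length: m + n - 1 = 97 + 13 - 1 = 109

109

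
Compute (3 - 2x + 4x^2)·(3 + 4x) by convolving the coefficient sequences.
Ascending coefficients: a = [3, -2, 4], b = [3, 4]. c[0] = 3×3 = 9; c[1] = 3×4 + -2×3 = 6; c[2] = -2×4 + 4×3 = 4; c[3] = 4×4 = 16. Result coefficients: [9, 6, 4, 16] → 9 + 6x + 4x^2 + 16x^3

9 + 6x + 4x^2 + 16x^3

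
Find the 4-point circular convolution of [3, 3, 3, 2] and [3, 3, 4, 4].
Use y[k] = Σ_j f[j]·g[(k-j) mod 4]. y[0] = 3×3 + 3×4 + 3×4 + 2×3 = 39; y[1] = 3×3 + 3×3 + 3×4 + 2×4 = 38; y[2] = 3×4 + 3×3 + 3×3 + 2×4 = 38; y[3] = 3×4 + 3×4 + 3×3 + 2×3 = 39. Result: [39, 38, 38, 39]

[39, 38, 38, 39]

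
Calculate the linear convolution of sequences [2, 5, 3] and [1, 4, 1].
y[0] = 2×1 = 2; y[1] = 2×4 + 5×1 = 13; y[2] = 2×1 + 5×4 + 3×1 = 25; y[3] = 5×1 + 3×4 = 17; y[4] = 3×1 = 3

[2, 13, 25, 17, 3]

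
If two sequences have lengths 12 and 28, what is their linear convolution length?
Linear/full convolution length: m + n - 1 = 12 + 28 - 1 = 39

39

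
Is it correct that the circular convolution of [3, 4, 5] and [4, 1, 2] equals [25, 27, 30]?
Recompute circular convolution of [3, 4, 5] and [4, 1, 2]: y[0] = 3×4 + 4×2 + 5×1 = 25; y[1] = 3×1 + 4×4 + 5×2 = 29; y[2] = 3×2 + 4×1 + 5×4 = 30 → [25, 29, 30]. Compare to given [25, 27, 30]: they differ at index 1: given 27, correct 29, so answer: No

No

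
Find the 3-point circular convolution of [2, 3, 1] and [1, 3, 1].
Use y[k] = Σ_j x[j]·h[(k-j) mod 3]. y[0] = 2×1 + 3×1 + 1×3 = 8; y[1] = 2×3 + 3×1 + 1×1 = 10; y[2] = 2×1 + 3×3 + 1×1 = 12. Result: [8, 10, 12]

[8, 10, 12]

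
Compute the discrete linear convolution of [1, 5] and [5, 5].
y[0] = 1×5 = 5; y[1] = 1×5 + 5×5 = 30; y[2] = 5×5 = 25

[5, 30, 25]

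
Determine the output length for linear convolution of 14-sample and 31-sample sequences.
Linear/full convolution length: m + n - 1 = 14 + 31 - 1 = 44

44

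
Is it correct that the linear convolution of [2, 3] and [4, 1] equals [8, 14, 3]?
Recompute linear convolution of [2, 3] and [4, 1]: y[0] = 2×4 = 8; y[1] = 2×1 + 3×4 = 14; y[2] = 3×1 = 3 → [8, 14, 3]. Given [8, 14, 3] matches, so answer: Yes

Yes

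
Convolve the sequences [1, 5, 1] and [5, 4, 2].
y[0] = 1×5 = 5; y[1] = 1×4 + 5×5 = 29; y[2] = 1×2 + 5×4 + 1×5 = 27; y[3] = 5×2 + 1×4 = 14; y[4] = 1×2 = 2

[5, 29, 27, 14, 2]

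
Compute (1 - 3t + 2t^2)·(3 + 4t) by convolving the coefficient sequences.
Ascending coefficients: a = [1, -3, 2], b = [3, 4]. c[0] = 1×3 = 3; c[1] = 1×4 + -3×3 = -5; c[2] = -3×4 + 2×3 = -6; c[3] = 2×4 = 8. Result coefficients: [3, -5, -6, 8] → 3 - 5t - 6t^2 + 8t^3

3 - 5t - 6t^2 + 8t^3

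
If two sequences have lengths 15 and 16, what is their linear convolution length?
Linear/full convolution length: m + n - 1 = 15 + 16 - 1 = 30

30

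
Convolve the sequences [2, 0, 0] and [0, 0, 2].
y[0] = 2×0 = 0; y[1] = 2×0 + 0×0 = 0; y[2] = 2×2 + 0×0 + 0×0 = 4; y[3] = 0×2 + 0×0 = 0; y[4] = 0×2 = 0

[0, 0, 4, 0, 0]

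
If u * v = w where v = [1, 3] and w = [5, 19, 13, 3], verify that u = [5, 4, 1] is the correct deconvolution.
Forward-compute [5, 4, 1] * [1, 3]: w[0] = 5×1 = 5; w[1] = 5×3 + 4×1 = 19; w[2] = 4×3 + 1×1 = 13; w[3] = 1×3 = 3 → [5, 19, 13, 3]. Matches given w = [5, 19, 13, 3], so verified.

Verified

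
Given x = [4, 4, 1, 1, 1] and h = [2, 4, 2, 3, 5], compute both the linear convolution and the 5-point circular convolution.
Linear: y_lin[0] = 4×2 = 8; y_lin[1] = 4×4 + 4×2 = 24; y_lin[2] = 4×2 + 4×4 + 1×2 = 26; y_lin[3] = 4×3 + 4×2 + 1×4 + 1×2 = 26; y_lin[4] = 4×5 + 4×3 + 1×2 + 1×4 + 1×2 = 40; y_lin[5] = 4×5 + 1×3 + 1×2 + 1×4 = 29; y_lin[6] = 1×5 + 1×3 + 1×2 = 10; y_lin[7] = 1×5 + 1×3 = 8; y_lin[8] = 1×5 = 5 → [8, 24, 26, 26, 40, 29, 10, 8, 5]. Circular (length 5): y[0] = 4×2 + 4×5 + 1×3 + 1×2 + 1×4 = 37; y[1] = 4×4 + 4×2 + 1×5 + 1×3 + 1×2 = 34; y[2] = 4×2 + 4×4 + 1×2 + 1×5 + 1×3 = 34; y[3] = 4×3 + 4×2 + 1×4 + 1×2 + 1×5 = 31; y[4] = 4×5 + 4×3 + 1×2 + 1×4 + 1×2 = 40 → [37, 34, 34, 31, 40]

Linear: [8, 24, 26, 26, 40, 29, 10, 8, 5], Circular: [37, 34, 34, 31, 40]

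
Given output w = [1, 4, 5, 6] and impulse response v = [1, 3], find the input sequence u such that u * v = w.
Deconvolve w=[1, 4, 5, 6] by v=[1, 3]. Since v[0]=1, solve forward: u[0] = w[0] / 1 = 1; u[1] = (w[1] - 1×3) / 1 = 1; u[2] = (w[2] - 1×3) / 1 = 2. So u = [1, 1, 2]. Check by forward convolution: w[0] = 1×1 = 1; w[1] = 1×3 + 1×1 = 4; w[2] = 1×3 + 2×1 = 5; w[3] = 2×3 = 6

[1, 1, 2]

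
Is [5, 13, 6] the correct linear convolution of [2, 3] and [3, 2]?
Recompute linear convolution of [2, 3] and [3, 2]: y[0] = 2×3 = 6; y[1] = 2×2 + 3×3 = 13; y[2] = 3×2 = 6 → [6, 13, 6]. Compare to given [5, 13, 6]: they differ at index 0: given 5, correct 6, so answer: No

No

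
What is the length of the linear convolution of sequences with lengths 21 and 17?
Linear/full convolution length: m + n - 1 = 21 + 17 - 1 = 37

37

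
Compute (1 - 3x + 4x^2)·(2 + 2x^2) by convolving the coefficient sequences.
Ascending coefficients: a = [1, -3, 4], b = [2, 0, 2]. c[0] = 1×2 = 2; c[1] = 1×0 + -3×2 = -6; c[2] = 1×2 + -3×0 + 4×2 = 10; c[3] = -3×2 + 4×0 = -6; c[4] = 4×2 = 8. Result coefficients: [2, -6, 10, -6, 8] → 2 - 6x + 10x^2 - 6x^3 + 8x^4

2 - 6x + 10x^2 - 6x^3 + 8x^4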